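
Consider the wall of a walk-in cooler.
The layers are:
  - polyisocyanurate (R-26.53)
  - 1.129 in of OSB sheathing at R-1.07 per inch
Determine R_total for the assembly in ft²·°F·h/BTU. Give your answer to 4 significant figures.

1.129 × 1.07 = 1.208
R_total = 26.53 + 1.208 = 27.738 ft²·°F·h/BTU

27.74 ft²·°F·h/BTU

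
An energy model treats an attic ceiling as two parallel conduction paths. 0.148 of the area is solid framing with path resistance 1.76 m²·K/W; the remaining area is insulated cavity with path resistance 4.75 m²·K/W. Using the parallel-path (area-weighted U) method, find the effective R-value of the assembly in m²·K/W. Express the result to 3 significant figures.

3.80 m²·K/W

U_eff = 0.852/4.75 + 0.148/1.76 = 0.1794 + 0.08409 = 0.2635
R_eff = 1/U_eff = 3.796 m²·K/W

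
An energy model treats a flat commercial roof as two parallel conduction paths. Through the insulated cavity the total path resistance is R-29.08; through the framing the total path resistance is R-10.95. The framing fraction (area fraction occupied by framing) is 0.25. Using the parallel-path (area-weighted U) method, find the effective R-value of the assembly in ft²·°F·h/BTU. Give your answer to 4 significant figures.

U_eff = 0.75/29.08 + 0.25/10.95 = 0.025791 + 0.022831 = 0.048622
R_eff = 1/U_eff = 20.567 ft²·°F·h/BTU

20.57 ft²·°F·h/BTU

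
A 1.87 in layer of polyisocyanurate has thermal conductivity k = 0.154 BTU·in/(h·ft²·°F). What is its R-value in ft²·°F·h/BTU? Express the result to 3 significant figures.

12.1 ft²·°F·h/BTU

R = L/k = 1.87/0.154 = 12.14 ft²·°F·h/BTU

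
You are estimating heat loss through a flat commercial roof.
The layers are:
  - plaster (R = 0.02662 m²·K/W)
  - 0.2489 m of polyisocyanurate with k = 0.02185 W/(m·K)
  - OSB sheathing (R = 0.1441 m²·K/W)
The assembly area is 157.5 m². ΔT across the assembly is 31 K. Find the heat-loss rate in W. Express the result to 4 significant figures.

422.3 W

0.2489/0.02185 = 11.391
R_total = 0.02662 + 11.391 + 0.1441 = 11.562 m²·K/W
Q = A·ΔT/R = 157.5 × 31 / 11.562 = 422.29 W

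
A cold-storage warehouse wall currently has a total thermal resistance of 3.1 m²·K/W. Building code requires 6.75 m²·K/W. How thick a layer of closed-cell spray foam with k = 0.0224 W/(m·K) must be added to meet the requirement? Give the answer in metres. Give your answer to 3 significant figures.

ΔR = 6.75 − 3.1 = 3.65 m²·K/W
L = ΔR × k = 3.65 × 0.0224 = 0.08176 m

0.0818 m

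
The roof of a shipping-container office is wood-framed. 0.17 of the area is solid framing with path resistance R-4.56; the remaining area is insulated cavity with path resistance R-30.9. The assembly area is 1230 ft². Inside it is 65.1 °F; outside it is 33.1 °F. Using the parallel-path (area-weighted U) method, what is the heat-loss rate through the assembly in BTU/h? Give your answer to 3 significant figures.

U_eff = 0.83/30.9 + 0.17/4.56 = 0.02686 + 0.03728 = 0.06414
R_eff = 1/U_eff = 15.59 ft²·°F·h/BTU
Q = 1230 × (65.1 − 33.1) / 15.59 = 2525 BTU/h

2520 BTU/h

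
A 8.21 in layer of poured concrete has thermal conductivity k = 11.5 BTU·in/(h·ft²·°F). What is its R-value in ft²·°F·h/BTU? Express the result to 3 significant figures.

0.714 ft²·°F·h/BTU

R = L/k = 8.21/11.5 = 0.7139 ft²·°F·h/BTU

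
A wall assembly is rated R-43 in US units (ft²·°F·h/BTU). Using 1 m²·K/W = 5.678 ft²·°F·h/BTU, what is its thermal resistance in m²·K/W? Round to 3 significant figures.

7.57 m²·K/W

R_SI = 43/5.678 = 7.573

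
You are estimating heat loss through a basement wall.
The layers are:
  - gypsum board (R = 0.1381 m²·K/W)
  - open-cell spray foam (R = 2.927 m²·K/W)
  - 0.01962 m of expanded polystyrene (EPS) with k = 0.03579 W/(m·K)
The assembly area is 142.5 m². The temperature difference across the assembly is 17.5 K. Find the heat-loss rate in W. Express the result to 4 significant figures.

690.2 W

0.01962/0.03579 = 0.5482
R_total = 0.1381 + 2.927 + 0.5482 = 3.6133 m²·K/W
Q = A·ΔT/R = 142.5 × 17.5 / 3.6133 = 690.16 W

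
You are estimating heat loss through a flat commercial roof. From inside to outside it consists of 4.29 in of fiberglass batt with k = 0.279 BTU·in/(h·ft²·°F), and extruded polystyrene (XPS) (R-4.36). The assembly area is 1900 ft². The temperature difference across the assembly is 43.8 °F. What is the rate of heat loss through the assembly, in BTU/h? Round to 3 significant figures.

4220 BTU/h

4.29/0.279 = 15.38
R_total = 15.38 + 4.36 = 19.74 ft²·°F·h/BTU
Q = A·ΔT/R = 1900 × 43.8 / 19.74 = 4217 BTU/h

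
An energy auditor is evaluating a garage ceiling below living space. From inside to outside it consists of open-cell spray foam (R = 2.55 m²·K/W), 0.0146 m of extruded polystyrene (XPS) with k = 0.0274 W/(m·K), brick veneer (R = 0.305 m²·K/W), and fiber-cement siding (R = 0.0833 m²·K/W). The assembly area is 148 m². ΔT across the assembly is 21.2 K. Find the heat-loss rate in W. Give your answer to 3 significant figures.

904 W

0.0146/0.0274 = 0.5328
R_total = 2.55 + 0.5328 + 0.305 + 0.0833 = 3.471 m²·K/W
Q = A·ΔT/R = 148 × 21.2 / 3.471 = 903.9 W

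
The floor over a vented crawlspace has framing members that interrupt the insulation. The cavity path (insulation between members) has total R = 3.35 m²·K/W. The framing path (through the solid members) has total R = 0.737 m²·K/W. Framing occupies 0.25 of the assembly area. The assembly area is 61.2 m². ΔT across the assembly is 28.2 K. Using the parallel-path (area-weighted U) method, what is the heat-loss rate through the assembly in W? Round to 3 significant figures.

U_eff = 0.75/3.35 + 0.25/0.737 = 0.2239 + 0.3392 = 0.5631
R_eff = 1/U_eff = 1.776 m²·K/W
Q = 61.2 × 28.2 / 1.776 = 971.8 W

972 W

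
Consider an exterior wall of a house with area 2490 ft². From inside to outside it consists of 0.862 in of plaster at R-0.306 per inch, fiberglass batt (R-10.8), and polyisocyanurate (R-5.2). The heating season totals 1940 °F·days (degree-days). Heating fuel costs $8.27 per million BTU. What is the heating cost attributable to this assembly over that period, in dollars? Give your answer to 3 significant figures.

0.862 × 0.306 = 0.2638
R_total = 0.2638 + 10.8 + 5.2 = 16.26 ft²·°F·h/BTU
E = A × HDD × 24 / R = 2490 × 1940 × 24 / 16.26 = 7128000 BTU
Cost = 7128000/10⁶ × 8.27 = $58.95

59.0 dollars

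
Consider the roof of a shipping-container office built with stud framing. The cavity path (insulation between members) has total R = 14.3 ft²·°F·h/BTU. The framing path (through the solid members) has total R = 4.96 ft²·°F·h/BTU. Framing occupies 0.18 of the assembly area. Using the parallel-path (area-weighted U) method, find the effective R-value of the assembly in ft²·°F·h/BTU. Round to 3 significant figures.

10.7 ft²·°F·h/BTU

U_eff = 0.82/14.3 + 0.18/4.96 = 0.05734 + 0.03629 = 0.09363
R_eff = 1/U_eff = 10.68 ft²·°F·h/BTU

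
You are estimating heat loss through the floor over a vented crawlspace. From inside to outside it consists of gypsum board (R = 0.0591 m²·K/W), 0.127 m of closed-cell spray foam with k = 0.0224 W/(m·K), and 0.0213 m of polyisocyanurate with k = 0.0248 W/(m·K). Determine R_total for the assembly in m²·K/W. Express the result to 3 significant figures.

0.127/0.0224 = 5.67
0.0213/0.0248 = 0.8589
R_total = 0.0591 + 5.67 + 0.8589 = 6.588 m²·K/W

6.59 m²·K/W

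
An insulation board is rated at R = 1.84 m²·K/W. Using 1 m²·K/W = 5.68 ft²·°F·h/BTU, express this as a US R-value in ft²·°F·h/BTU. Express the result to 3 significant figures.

10.5 ft²·°F·h/BTU

R_US = 1.84 × 5.68 = 10.45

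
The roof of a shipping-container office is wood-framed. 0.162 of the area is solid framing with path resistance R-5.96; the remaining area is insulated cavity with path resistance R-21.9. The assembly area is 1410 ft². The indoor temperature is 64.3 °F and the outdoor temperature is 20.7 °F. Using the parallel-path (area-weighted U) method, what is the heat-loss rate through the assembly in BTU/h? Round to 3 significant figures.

4020 BTU/h

U_eff = 0.838/21.9 + 0.162/5.96 = 0.03826 + 0.02718 = 0.06545
R_eff = 1/U_eff = 15.28 ft²·°F·h/BTU
Q = 1410 × (64.3 − 20.7) / 15.28 = 4023 BTU/h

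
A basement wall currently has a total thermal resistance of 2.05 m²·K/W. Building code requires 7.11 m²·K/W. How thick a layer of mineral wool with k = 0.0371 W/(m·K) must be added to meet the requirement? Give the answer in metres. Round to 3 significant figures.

ΔR = 7.11 − 2.05 = 5.06 m²·K/W
L = ΔR × k = 5.06 × 0.0371 = 0.1877 m

0.188 m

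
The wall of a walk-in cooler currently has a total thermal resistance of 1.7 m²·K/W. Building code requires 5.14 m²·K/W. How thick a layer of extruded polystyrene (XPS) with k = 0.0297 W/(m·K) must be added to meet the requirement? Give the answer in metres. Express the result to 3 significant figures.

ΔR = 5.14 − 1.7 = 3.44 m²·K/W
L = ΔR × k = 3.44 × 0.0297 = 0.1022 m

0.102 m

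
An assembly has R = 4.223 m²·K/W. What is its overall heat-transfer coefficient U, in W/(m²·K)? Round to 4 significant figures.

0.2368 W/(m²·K)

U = 1/R = 1/4.223 = 0.2368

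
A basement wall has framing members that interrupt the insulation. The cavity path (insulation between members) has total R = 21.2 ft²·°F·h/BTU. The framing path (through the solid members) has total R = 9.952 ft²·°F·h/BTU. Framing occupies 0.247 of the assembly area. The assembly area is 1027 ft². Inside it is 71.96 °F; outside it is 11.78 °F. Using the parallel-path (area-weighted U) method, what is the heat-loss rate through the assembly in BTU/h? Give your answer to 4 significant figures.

3729 BTU/h

U_eff = 0.753/21.2 + 0.247/9.952 = 0.035519 + 0.024819 = 0.060338
R_eff = 1/U_eff = 16.573 ft²·°F·h/BTU
Q = 1027 × (71.96 − 11.78) / 16.573 = 3729.2 BTU/h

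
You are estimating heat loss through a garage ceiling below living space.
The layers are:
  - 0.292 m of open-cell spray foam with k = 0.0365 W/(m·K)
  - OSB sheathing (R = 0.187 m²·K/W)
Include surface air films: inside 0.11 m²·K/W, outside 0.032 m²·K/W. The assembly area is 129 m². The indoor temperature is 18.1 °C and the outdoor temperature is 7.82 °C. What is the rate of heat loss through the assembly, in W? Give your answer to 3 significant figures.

0.292/0.0365 = 8
R_total = 0.11 + 8 + 0.187 + 0.032 = 8.329 m²·K/W
Q = A·ΔT/R = 129 × (18.1 − 7.82) / 8.329 = 159.2 W

159 W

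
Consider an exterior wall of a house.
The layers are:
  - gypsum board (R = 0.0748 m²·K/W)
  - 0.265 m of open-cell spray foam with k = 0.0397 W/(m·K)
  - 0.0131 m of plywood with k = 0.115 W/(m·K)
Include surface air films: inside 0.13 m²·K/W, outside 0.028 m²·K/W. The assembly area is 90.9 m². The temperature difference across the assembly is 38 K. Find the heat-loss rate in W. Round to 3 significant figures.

0.265/0.0397 = 6.675
0.0131/0.115 = 0.1139
R_total = 0.13 + 0.0748 + 6.675 + 0.1139 + 0.028 = 7.022 m²·K/W
Q = A·ΔT/R = 90.9 × 38 / 7.022 = 491.9 W

492 W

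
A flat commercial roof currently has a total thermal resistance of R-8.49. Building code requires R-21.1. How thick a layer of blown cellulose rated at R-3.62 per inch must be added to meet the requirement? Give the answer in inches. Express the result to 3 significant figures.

3.48 in

ΔR = 21.1 − 8.49 = 12.61 ft²·°F·h/BTU
L = ΔR / (R/in) = 12.61/3.62 = 3.483 in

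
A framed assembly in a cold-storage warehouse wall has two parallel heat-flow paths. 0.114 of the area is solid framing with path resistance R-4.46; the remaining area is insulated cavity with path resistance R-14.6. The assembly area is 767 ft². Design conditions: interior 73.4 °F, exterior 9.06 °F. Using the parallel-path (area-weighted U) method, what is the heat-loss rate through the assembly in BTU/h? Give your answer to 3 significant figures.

U_eff = 0.886/14.6 + 0.114/4.46 = 0.06068 + 0.02556 = 0.08625
R_eff = 1/U_eff = 11.59 ft²·°F·h/BTU
Q = 767 × (73.4 − 9.06) / 11.59 = 4256 BTU/h

4260 BTU/h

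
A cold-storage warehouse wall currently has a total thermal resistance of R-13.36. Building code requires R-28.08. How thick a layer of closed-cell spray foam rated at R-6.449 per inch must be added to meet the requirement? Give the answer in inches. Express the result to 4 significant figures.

ΔR = 28.08 − 13.36 = 14.72 ft²·°F·h/BTU
L = ΔR / (R/in) = 14.72/6.449 = 2.2825 in

2.283 in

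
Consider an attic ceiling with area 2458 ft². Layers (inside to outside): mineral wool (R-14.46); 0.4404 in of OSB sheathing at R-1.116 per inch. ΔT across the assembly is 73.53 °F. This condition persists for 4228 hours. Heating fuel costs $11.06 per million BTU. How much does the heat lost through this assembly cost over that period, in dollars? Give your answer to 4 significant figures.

0.4404 × 1.116 = 0.49149
R_total = 14.46 + 0.49149 = 14.951 ft²·°F·h/BTU
Q = 2458 × 73.53 / 14.951 = 12088 BTU/h
E = 12088 × 4228 = 51109000 BTU
Cost = 51109000/10⁶ × 11.06 = $565.27

565.3 dollars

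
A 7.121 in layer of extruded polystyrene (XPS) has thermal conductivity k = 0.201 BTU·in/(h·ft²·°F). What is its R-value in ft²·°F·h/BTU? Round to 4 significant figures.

R = L/k = 7.121/0.201 = 35.428 ft²·°F·h/BTU

35.43 ft²·°F·h/BTU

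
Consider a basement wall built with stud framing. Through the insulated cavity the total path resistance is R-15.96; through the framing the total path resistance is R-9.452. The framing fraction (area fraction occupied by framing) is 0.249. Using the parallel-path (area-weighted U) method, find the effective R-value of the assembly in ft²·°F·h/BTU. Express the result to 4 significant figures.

13.62 ft²·°F·h/BTU

U_eff = 0.751/15.96 + 0.249/9.452 = 0.047055 + 0.026344 = 0.073399
R_eff = 1/U_eff = 13.624 ft²·°F·h/BTU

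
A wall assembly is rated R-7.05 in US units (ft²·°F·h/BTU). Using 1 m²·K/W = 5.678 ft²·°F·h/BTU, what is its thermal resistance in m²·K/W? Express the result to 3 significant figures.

R_SI = 7.05/5.678 = 1.242

1.24 m²·K/W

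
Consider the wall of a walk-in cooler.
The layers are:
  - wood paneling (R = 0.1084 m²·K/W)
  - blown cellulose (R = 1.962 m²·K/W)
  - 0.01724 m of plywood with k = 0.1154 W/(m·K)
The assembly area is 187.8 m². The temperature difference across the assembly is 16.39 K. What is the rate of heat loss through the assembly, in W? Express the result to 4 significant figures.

1387 W

0.01724/0.1154 = 0.14939
R_total = 0.1084 + 1.962 + 0.14939 = 2.2198 m²·K/W
Q = A·ΔT/R = 187.8 × 16.39 / 2.2198 = 1386.6 W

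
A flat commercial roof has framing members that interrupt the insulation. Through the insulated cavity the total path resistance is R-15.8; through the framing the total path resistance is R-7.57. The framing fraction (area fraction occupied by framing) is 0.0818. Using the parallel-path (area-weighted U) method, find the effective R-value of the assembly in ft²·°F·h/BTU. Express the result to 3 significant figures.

14.5 ft²·°F·h/BTU

U_eff = 0.9182/15.8 + 0.0818/7.57 = 0.05811 + 0.01081 = 0.06892
R_eff = 1/U_eff = 14.51 ft²·°F·h/BTU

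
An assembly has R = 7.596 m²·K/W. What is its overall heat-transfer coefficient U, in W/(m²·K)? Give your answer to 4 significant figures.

U = 1/R = 1/7.596 = 0.13165

0.1316 W/(m²·K)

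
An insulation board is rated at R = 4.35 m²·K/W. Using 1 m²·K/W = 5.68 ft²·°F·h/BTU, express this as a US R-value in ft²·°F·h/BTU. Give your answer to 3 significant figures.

R_US = 4.35 × 5.68 = 24.71

24.7 ft²·°F·h/BTU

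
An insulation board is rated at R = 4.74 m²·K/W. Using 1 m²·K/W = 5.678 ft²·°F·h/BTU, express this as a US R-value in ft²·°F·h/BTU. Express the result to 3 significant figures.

R_US = 4.74 × 5.678 = 26.91

26.9 ft²·°F·h/BTU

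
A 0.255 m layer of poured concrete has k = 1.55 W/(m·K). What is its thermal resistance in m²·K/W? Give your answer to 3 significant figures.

R = L/k = 0.255/1.55 = 0.1645 m²·K/W

0.165 m²·K/W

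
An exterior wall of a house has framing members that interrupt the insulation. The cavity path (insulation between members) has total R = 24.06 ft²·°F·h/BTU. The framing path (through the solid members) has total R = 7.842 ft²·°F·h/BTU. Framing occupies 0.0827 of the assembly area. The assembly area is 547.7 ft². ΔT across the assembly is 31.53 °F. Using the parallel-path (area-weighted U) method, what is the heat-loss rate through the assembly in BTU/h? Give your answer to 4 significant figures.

U_eff = 0.9173/24.06 + 0.0827/7.842 = 0.038126 + 0.010546 = 0.048671
R_eff = 1/U_eff = 20.546 ft²·°F·h/BTU
Q = 547.7 × 31.53 / 20.546 = 840.5 BTU/h

840.5 BTU/h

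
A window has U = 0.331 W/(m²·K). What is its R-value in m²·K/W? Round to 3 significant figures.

R = 1/U = 1/0.331 = 3.021

3.02 m²·K/W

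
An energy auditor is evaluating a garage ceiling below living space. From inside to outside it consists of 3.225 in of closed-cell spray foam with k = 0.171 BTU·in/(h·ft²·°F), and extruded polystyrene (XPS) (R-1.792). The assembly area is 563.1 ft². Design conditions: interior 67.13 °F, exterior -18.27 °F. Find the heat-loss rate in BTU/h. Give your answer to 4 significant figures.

3.225/0.171 = 18.86
R_total = 18.86 + 1.792 = 20.652 ft²·°F·h/BTU
Q = A·ΔT/R = 563.1 × (67.13 − (-18.27)) / 20.652 = 2328.6 BTU/h

2329 BTU/h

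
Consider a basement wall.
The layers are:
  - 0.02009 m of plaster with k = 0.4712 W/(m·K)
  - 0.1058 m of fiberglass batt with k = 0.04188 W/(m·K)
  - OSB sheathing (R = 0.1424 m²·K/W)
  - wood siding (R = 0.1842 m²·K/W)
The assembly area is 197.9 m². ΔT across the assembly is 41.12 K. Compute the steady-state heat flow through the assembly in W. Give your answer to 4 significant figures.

2810 W

0.02009/0.4712 = 0.042636
0.1058/0.04188 = 2.5263
R_total = 0.042636 + 2.5263 + 0.1424 + 0.1842 = 2.8955 m²·K/W
Q = A·ΔT/R = 197.9 × 41.12 / 2.8955 = 2810.4 W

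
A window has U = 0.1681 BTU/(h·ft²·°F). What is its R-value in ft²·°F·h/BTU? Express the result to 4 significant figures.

R = 1/U = 1/0.1681 = 5.9488

5.949 ft²·°F·h/BTU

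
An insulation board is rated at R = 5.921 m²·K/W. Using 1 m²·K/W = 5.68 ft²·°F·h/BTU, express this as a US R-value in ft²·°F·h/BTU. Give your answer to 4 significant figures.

R_US = 5.921 × 5.68 = 33.631

33.63 ft²·°F·h/BTU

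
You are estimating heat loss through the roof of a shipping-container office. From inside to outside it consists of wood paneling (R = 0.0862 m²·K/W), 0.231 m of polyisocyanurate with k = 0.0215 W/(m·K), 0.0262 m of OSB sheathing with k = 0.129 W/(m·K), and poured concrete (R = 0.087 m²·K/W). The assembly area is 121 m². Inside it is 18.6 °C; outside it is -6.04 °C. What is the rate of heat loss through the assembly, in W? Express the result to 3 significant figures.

268 W

0.231/0.0215 = 10.74
0.0262/0.129 = 0.2031
R_total = 0.0862 + 10.74 + 0.2031 + 0.087 = 11.12 m²·K/W
Q = A·ΔT/R = 121 × (18.6 − (-6.04)) / 11.12 = 268.1 W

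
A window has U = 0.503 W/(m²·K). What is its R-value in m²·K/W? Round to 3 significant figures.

R = 1/U = 1/0.503 = 1.988

1.99 m²·K/W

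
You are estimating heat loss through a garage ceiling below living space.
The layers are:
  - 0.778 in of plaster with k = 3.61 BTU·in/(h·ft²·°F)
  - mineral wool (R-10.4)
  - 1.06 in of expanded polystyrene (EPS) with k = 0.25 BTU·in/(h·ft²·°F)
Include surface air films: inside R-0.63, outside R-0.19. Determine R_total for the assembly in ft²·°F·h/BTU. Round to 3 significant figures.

15.7 ft²·°F·h/BTU

0.778/3.61 = 0.2155
1.06/0.25 = 4.24
R_total = 0.63 + 0.2155 + 10.4 + 4.24 + 0.19 = 15.68 ft²·°F·h/BTU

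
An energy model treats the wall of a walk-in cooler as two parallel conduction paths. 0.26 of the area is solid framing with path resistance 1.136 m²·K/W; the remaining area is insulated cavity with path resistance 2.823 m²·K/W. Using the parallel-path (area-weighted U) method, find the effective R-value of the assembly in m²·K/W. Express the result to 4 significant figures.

2.037 m²·K/W

U_eff = 0.74/2.823 + 0.26/1.136 = 0.26213 + 0.22887 = 0.49101
R_eff = 1/U_eff = 2.0366 m²·K/W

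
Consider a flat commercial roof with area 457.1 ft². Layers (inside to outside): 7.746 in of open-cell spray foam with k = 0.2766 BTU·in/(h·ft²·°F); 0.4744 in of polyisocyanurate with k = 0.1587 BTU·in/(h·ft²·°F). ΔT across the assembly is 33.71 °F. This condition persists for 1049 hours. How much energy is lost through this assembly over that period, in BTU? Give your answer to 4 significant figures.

7.746/0.2766 = 28.004
0.4744/0.1587 = 2.9893
R_total = 28.004 + 2.9893 = 30.994 ft²·°F·h/BTU
Q = 457.1 × 33.71 / 30.994 = 497.16 BTU/h
E = 497.16 × 1049 = 521520 BTU

521500 BTU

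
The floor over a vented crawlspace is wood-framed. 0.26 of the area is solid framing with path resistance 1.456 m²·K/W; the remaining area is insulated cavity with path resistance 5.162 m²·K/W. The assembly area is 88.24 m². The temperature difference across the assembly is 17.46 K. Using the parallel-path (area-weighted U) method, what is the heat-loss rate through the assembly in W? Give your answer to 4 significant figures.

U_eff = 0.74/5.162 + 0.26/1.456 = 0.14336 + 0.17857 = 0.32193
R_eff = 1/U_eff = 3.1063 m²·K/W
Q = 88.24 × 17.46 / 3.1063 = 495.98 W

496.0 W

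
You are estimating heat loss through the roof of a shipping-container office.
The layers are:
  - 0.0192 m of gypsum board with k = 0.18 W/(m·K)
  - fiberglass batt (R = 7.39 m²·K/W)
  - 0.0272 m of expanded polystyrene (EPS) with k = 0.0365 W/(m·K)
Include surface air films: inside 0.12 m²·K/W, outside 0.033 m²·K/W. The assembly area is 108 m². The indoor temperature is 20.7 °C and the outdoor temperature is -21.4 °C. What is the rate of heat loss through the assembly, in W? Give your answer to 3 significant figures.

0.0192/0.18 = 0.1067
0.0272/0.0365 = 0.7452
R_total = 0.12 + 0.1067 + 7.39 + 0.7452 + 0.033 = 8.395 m²·K/W
Q = A·ΔT/R = 108 × (20.7 − (-21.4)) / 8.395 = 541.6 W

542 W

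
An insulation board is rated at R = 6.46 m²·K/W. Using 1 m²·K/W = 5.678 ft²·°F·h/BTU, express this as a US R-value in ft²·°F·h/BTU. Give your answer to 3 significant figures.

36.7 ft²·°F·h/BTU

R_US = 6.46 × 5.678 = 36.68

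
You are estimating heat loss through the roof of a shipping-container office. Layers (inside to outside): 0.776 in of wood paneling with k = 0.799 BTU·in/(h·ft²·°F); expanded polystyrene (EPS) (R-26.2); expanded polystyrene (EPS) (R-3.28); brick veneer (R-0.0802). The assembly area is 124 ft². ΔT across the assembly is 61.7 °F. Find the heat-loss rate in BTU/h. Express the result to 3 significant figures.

0.776/0.799 = 0.9712
R_total = 0.9712 + 26.2 + 3.28 + 0.0802 = 30.53 ft²·°F·h/BTU
Q = A·ΔT/R = 124 × 61.7 / 30.53 = 250.6 BTU/h

251 BTU/h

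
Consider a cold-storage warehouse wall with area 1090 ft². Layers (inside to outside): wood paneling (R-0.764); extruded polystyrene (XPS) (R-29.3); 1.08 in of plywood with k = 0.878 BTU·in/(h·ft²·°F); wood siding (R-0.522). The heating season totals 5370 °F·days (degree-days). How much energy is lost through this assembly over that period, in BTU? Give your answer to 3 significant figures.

4420000 BTU

1.08/0.878 = 1.23
R_total = 0.764 + 29.3 + 1.23 + 0.522 = 31.82 ft²·°F·h/BTU
E = A × HDD × 24 / R = 1090 × 5370 × 24 / 31.82 = 4415000 BTU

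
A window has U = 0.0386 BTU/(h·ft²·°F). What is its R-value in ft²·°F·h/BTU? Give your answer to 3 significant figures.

25.9 ft²·°F·h/BTU

R = 1/U = 1/0.0386 = 25.91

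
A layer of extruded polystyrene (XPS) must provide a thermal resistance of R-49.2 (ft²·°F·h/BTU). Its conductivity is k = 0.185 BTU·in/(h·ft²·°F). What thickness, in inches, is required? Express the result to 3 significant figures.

L = R × k = 49.2 × 0.185 = 9.102 in

9.10 in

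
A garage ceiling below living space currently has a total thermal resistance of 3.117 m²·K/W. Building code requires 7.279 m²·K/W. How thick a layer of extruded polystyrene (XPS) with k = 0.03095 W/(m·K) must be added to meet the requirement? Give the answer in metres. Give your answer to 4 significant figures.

0.1288 m

ΔR = 7.279 − 3.117 = 4.162 m²·K/W
L = ΔR × k = 4.162 × 0.03095 = 0.12881 m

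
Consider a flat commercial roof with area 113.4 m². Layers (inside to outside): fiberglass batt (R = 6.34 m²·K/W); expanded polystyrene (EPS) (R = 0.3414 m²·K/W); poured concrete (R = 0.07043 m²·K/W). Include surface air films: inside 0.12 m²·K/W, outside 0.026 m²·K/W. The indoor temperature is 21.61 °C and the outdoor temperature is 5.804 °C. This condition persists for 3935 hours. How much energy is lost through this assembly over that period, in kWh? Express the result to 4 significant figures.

R_total = 0.12 + 6.34 + 0.3414 + 0.07043 + 0.026 = 6.8978 m²·K/W
Q = 113.4 × (21.61 − 5.804) / 6.8978 = 259.85 W
E = 259.85 W × 3935 h / 1000 = 1022.5 kWh

1023 kWh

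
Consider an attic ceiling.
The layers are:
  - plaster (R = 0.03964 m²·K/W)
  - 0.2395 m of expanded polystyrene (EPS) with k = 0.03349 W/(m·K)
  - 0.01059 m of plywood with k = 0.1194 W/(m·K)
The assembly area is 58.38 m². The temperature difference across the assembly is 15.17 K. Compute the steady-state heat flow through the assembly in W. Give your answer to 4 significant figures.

121.7 W

0.2395/0.03349 = 7.1514
0.01059/0.1194 = 0.088693
R_total = 0.03964 + 7.1514 + 0.088693 = 7.2797 m²·K/W
Q = A·ΔT/R = 58.38 × 15.17 / 7.2797 = 121.66 W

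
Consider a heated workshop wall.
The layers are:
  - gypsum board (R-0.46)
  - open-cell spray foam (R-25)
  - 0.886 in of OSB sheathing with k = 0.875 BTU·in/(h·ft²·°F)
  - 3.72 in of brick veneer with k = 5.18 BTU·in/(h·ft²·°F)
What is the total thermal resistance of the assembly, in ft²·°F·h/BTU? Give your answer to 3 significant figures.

27.2 ft²·°F·h/BTU

0.886/0.875 = 1.013
3.72/5.18 = 0.7181
R_total = 0.46 + 25 + 1.013 + 0.7181 = 27.19 ft²·°F·h/BTU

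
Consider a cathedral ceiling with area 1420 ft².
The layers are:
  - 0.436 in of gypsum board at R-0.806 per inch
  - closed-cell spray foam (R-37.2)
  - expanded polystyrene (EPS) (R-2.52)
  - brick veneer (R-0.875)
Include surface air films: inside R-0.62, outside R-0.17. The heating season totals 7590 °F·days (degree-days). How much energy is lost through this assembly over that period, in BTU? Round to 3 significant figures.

0.436 × 0.806 = 0.3514
R_total = 0.62 + 0.3514 + 37.2 + 2.52 + 0.875 + 0.17 = 41.74 ft²·°F·h/BTU
E = A × HDD × 24 / R = 1420 × 7590 × 24 / 41.74 = 6198000 BTU

6200000 BTU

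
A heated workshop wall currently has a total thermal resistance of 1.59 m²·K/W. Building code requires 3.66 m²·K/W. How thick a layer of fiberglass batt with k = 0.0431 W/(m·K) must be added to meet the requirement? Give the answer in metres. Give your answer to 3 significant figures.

ΔR = 3.66 − 1.59 = 2.07 m²·K/W
L = ΔR × k = 2.07 × 0.0431 = 0.08922 m

0.0892 m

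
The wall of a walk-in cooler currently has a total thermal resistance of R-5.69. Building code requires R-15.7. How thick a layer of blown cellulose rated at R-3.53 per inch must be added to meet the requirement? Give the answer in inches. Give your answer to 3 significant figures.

2.84 in

ΔR = 15.7 − 5.69 = 10.01 ft²·°F·h/BTU
L = ΔR / (R/in) = 10.01/3.53 = 2.836 in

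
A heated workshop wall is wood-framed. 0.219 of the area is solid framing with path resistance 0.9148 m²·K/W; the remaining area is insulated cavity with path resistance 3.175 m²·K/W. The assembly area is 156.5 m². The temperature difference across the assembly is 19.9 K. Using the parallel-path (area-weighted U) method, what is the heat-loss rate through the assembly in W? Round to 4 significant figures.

1512 W

U_eff = 0.781/3.175 + 0.219/0.9148 = 0.24598 + 0.2394 = 0.48538
R_eff = 1/U_eff = 2.0602 m²·K/W
Q = 156.5 × 19.9 / 2.0602 = 1511.6 W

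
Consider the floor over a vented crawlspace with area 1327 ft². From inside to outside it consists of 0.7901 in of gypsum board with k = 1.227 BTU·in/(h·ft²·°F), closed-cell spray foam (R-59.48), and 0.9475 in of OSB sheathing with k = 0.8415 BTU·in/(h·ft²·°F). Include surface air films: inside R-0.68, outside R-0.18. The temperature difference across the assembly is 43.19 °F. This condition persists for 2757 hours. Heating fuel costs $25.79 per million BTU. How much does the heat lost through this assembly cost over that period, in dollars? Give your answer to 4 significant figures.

0.7901/1.227 = 0.64393
0.9475/0.8415 = 1.126
R_total = 0.68 + 0.64393 + 59.48 + 1.126 + 0.18 = 62.11 ft²·°F·h/BTU
Q = 1327 × 43.19 / 62.11 = 922.77 BTU/h
E = 922.77 × 2757 = 2544100 BTU
Cost = 2544100/10⁶ × 25.79 = $65.612

65.61 dollars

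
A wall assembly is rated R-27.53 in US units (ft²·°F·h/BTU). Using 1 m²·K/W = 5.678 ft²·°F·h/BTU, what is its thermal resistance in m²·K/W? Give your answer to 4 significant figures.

R_SI = 27.53/5.678 = 4.8485

4.849 m²·K/W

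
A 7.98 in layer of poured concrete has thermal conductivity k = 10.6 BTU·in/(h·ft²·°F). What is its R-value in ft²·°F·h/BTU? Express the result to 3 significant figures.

0.753 ft²·°F·h/BTU

R = L/k = 7.98/10.6 = 0.7528 ft²·°F·h/BTU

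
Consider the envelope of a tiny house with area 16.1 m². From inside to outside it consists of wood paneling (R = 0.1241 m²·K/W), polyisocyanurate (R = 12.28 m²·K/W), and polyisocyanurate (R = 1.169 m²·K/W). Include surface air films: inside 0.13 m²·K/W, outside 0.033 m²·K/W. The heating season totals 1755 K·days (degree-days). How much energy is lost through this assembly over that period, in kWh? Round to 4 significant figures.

49.37 kWh

R_total = 0.13 + 0.1241 + 12.28 + 1.169 + 0.033 = 13.736 m²·K/W
E = A × HDD × 24 / R / 1000 = 16.1 × 1755 × 24 / 13.736 / 1000 = 49.369 kWh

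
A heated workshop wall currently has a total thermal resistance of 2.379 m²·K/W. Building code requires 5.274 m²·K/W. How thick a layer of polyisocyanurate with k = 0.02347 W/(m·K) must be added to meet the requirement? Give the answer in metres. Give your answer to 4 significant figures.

0.06795 m

ΔR = 5.274 − 2.379 = 2.895 m²·K/W
L = ΔR × k = 2.895 × 0.02347 = 0.067946 m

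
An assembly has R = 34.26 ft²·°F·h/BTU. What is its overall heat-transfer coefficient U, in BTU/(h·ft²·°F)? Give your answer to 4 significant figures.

U = 1/R = 1/34.26 = 0.029189

0.02919 BTU/(h·ft²·°F)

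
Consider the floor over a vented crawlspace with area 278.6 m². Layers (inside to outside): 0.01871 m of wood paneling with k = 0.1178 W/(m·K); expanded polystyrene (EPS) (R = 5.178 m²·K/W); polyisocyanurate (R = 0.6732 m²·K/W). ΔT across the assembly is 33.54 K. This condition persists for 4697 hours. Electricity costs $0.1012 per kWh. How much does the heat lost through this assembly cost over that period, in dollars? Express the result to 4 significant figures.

0.01871/0.1178 = 0.15883
R_total = 0.15883 + 5.178 + 0.6732 = 6.01 m²·K/W
Q = 278.6 × 33.54 / 6.01 = 1554.8 W
E = 1554.8 W × 4697 h / 1000 = 7302.8 kWh
Cost = 7302.8 × 0.1012 = $739.04

739.0 dollars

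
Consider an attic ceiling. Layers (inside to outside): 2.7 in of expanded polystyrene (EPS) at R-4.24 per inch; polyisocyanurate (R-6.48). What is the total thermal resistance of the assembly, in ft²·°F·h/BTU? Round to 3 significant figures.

2.7 × 4.24 = 11.45
R_total = 11.45 + 6.48 = 17.93 ft²·°F·h/BTU

17.9 ft²·°F·h/BTU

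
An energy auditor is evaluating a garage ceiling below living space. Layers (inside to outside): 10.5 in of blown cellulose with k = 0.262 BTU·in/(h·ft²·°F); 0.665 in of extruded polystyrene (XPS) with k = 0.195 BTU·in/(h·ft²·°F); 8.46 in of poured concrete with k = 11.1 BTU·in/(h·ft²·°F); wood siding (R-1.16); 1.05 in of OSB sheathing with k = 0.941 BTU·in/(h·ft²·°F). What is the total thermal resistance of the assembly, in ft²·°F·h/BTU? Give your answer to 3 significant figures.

46.5 ft²·°F·h/BTU

10.5/0.262 = 40.08
0.665/0.195 = 3.41
8.46/11.1 = 0.7622
1.05/0.941 = 1.116
R_total = 40.08 + 3.41 + 0.7622 + 1.16 + 1.116 = 46.52 ft²·°F·h/BTU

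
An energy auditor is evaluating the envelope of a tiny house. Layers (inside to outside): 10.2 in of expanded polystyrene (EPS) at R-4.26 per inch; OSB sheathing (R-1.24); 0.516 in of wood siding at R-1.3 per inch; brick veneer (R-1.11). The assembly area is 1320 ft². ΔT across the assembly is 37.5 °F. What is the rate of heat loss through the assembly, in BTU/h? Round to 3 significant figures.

10.2 × 4.26 = 43.45
0.516 × 1.3 = 0.6708
R_total = 43.45 + 1.24 + 0.6708 + 1.11 = 46.47 ft²·°F·h/BTU
Q = A·ΔT/R = 1320 × 37.5 / 46.47 = 1065 BTU/h

1070 BTU/h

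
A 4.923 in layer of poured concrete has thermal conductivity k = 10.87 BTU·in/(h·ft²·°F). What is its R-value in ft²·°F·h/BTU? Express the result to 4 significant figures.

0.4529 ft²·°F·h/BTU

R = L/k = 4.923/10.87 = 0.4529 ft²·°F·h/BTU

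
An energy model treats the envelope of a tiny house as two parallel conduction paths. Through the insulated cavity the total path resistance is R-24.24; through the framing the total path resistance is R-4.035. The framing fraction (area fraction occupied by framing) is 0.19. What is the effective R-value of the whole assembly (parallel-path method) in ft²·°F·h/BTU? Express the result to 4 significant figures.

U_eff = 0.81/24.24 + 0.19/4.035 = 0.033416 + 0.047088 = 0.080504
R_eff = 1/U_eff = 12.422 ft²·°F·h/BTU

12.42 ft²·°F·h/BTU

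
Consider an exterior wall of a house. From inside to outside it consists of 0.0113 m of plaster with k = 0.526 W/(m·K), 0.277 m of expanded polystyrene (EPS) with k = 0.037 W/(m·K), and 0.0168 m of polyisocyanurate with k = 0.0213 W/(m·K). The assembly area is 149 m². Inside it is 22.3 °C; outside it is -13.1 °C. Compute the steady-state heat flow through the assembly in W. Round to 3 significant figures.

0.0113/0.526 = 0.02148
0.277/0.037 = 7.486
0.0168/0.0213 = 0.7887
R_total = 0.02148 + 7.486 + 0.7887 = 8.297 m²·K/W
Q = A·ΔT/R = 149 × (22.3 − (-13.1)) / 8.297 = 635.7 W

636 W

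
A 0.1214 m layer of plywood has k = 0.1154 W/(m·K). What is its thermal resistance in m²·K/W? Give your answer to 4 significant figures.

R = L/k = 0.1214/0.1154 = 1.052 m²·K/W

1.052 m²·K/W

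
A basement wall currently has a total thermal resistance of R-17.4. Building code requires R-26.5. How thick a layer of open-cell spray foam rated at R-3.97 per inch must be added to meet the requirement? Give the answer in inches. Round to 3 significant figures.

2.29 in

ΔR = 26.5 − 17.4 = 9.1 ft²·°F·h/BTU
L = ΔR / (R/in) = 9.1/3.97 = 2.292 in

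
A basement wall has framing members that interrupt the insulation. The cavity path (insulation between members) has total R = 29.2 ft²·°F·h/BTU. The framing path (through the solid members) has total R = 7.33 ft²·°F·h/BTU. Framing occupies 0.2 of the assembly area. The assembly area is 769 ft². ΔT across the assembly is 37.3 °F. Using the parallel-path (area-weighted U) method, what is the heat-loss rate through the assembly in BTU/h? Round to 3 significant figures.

U_eff = 0.8/29.2 + 0.2/7.33 = 0.0274 + 0.02729 = 0.05468
R_eff = 1/U_eff = 18.29 ft²·°F·h/BTU
Q = 769 × 37.3 / 18.29 = 1568 BTU/h

1570 BTU/h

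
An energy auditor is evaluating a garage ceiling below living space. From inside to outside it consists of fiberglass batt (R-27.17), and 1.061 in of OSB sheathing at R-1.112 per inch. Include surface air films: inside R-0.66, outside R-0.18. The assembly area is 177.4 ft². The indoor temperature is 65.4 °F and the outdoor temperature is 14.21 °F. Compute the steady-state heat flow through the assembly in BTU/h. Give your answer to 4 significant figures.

1.061 × 1.112 = 1.1798
R_total = 0.66 + 27.17 + 1.1798 + 0.18 = 29.19 ft²·°F·h/BTU
Q = A·ΔT/R = 177.4 × (65.4 − 14.21) / 29.19 = 311.11 BTU/h

311.1 BTU/h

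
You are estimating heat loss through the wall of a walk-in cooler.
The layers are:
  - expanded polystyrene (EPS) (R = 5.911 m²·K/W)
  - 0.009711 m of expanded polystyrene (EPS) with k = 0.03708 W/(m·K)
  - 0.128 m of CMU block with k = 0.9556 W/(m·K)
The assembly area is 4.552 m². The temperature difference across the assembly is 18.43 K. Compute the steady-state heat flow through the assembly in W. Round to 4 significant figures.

13.30 W

0.009711/0.03708 = 0.26189
0.128/0.9556 = 0.13395
R_total = 5.911 + 0.26189 + 0.13395 = 6.3068 m²·K/W
Q = A·ΔT/R = 4.552 × 18.43 / 6.3068 = 13.302 W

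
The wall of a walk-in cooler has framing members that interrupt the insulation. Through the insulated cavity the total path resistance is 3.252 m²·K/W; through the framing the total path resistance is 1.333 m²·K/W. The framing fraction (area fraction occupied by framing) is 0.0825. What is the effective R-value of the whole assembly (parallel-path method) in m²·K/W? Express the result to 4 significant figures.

2.907 m²·K/W

U_eff = 0.9175/3.252 + 0.0825/1.333 = 0.28213 + 0.06189 = 0.34402
R_eff = 1/U_eff = 2.9068 m²·K/W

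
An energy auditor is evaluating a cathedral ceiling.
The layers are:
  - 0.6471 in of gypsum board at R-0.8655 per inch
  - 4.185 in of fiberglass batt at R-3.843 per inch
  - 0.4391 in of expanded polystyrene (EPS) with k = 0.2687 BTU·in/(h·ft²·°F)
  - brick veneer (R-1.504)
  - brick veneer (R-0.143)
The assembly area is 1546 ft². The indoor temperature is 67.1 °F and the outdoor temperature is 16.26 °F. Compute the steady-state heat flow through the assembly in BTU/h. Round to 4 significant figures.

3945 BTU/h

0.6471 × 0.8655 = 0.56007
4.185 × 3.843 = 16.083
0.4391/0.2687 = 1.6342
R_total = 0.56007 + 16.083 + 1.6342 + 1.504 + 0.143 = 19.924 ft²·°F·h/BTU
Q = A·ΔT/R = 1546 × (67.1 − 16.26) / 19.924 = 3944.9 BTU/h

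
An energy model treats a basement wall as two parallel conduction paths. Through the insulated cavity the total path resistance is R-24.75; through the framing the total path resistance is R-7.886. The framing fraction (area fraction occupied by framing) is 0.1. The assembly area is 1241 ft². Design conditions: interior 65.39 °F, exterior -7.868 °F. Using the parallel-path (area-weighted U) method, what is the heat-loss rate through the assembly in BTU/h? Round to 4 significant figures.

4459 BTU/h

U_eff = 0.9/24.75 + 0.1/7.886 = 0.036364 + 0.012681 = 0.049044
R_eff = 1/U_eff = 20.39 ft²·°F·h/BTU
Q = 1241 × (65.39 − (-7.868)) / 20.39 = 4458.8 BTU/h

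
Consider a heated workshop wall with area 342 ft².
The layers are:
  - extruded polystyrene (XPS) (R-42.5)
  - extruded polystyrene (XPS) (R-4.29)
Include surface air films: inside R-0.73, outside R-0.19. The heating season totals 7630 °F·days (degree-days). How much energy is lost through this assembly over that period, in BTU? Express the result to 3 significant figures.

R_total = 0.73 + 42.5 + 4.29 + 0.19 = 47.71 ft²·°F·h/BTU
E = A × HDD × 24 / R = 342 × 7630 × 24 / 47.71 = 1313000 BTU

1310000 BTU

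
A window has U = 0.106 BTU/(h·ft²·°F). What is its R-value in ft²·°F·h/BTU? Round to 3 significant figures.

9.43 ft²·°F·h/BTU

R = 1/U = 1/0.106 = 9.434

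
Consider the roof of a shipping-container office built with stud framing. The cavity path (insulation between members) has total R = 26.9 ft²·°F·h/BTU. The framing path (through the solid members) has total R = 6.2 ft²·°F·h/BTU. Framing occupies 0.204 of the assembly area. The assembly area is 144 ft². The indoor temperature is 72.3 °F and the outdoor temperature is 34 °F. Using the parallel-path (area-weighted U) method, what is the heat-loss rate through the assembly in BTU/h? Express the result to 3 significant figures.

U_eff = 0.796/26.9 + 0.204/6.2 = 0.02959 + 0.0329 = 0.06249
R_eff = 1/U_eff = 16 ft²·°F·h/BTU
Q = 144 × (72.3 − 34) / 16 = 344.7 BTU/h

345 BTU/h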